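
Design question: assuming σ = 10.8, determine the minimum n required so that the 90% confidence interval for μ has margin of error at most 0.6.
n ≥ 877

For margin E ≤ 0.6:
n ≥ (z* · σ / E)²
n ≥ (1.645 · 10.8 / 0.6)²
n ≥ 876.75

Minimum n = 877 (rounding up)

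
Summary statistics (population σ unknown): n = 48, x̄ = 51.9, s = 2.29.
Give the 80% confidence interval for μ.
(51.47, 52.33)

t-interval (σ unknown):
df = n - 1 = 47
t* = 1.300 for 80% confidence

Margin of error = t* · s/√n = 1.300 · 2.29/√48 = 0.43

CI: (51.47, 52.33)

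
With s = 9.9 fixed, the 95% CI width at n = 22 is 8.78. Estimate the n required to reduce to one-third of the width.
n ≈ 198

CI width ∝ 1/√n
To reduce width by factor 3, need √n to grow by 3 → need 3² = 9 times as many samples.

Current: n = 22, width = 8.78
New: n = 198, width ≈ 2.77

Width reduced by factor of 8.78/2.77 = 3.17.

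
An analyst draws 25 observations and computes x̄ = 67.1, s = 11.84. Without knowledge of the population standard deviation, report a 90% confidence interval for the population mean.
(63.05, 71.15)

t-interval (σ unknown):
df = n - 1 = 24
t* = 1.711 for 90% confidence

Margin of error = t* · s/√n = 1.711 · 11.84/√25 = 4.05

CI: (63.05, 71.15)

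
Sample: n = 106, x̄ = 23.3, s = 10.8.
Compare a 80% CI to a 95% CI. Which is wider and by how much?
95% CI is wider by 1.45

df = 105
80% CI: t* = 1.290, (21.95, 24.65), width = 2 · t* · s/√n = 2.71
95% CI: t* = 1.983, (21.22, 25.38), width = 2 · t* · s/√n = 4.16

The 95% CI is wider by 4.16 - 2.71 = 1.45.
Higher confidence requires a wider interval.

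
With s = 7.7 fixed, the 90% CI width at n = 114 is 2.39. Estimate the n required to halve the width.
n ≈ 456

CI width ∝ 1/√n
To reduce width by factor 2, need √n to grow by 2 → need 2² = 4 times as many samples.

Current: n = 114, width = 2.39
New: n = 456, width ≈ 1.19

Width reduced by factor of 2.39/1.19 = 2.01.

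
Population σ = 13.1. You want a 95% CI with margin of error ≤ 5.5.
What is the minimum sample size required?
n ≥ 22

For margin E ≤ 5.5:
n ≥ (z* · σ / E)²
n ≥ (1.960 · 13.1 / 5.5)²
n ≥ 21.79

Minimum n = 22 (rounding up)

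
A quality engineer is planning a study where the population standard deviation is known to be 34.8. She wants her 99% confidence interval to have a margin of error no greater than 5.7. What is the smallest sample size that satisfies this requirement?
n ≥ 248

For margin E ≤ 5.7:
n ≥ (z* · σ / E)²
n ≥ (2.576 · 34.8 / 5.7)²
n ≥ 247.34

Minimum n = 248 (rounding up)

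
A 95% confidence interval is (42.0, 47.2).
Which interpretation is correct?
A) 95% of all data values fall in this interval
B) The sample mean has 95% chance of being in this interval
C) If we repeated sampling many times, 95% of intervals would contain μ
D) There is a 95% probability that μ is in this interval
C

A) Wrong — a CI is about the parameter μ, not individual data values.
B) Wrong — x̄ is observed and sits in the interval by construction.
C) Correct — this is the frequentist long-run coverage interpretation.
D) Wrong — μ is fixed; the randomness lives in the interval, not in μ.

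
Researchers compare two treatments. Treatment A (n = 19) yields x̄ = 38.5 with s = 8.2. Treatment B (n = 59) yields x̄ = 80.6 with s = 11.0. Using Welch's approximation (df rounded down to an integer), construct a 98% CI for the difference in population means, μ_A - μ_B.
(-47.83, -36.37)

Difference: x̄₁ - x̄₂ = -42.10
SE = √(s₁²/n₁ + s₂²/n₂) = √(8.2²/19 + 11.0²/59) = 2.3643
df = 40.67 → 40 (Welch–Satterthwaite, rounded down)
t* = 2.423

CI: -42.10 ± 2.423 · 2.3643 = -42.10 ± 5.73 = (-47.83, -36.37)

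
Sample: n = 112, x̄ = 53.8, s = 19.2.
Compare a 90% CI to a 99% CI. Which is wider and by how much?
99% CI is wider by 3.49

df = 111
90% CI: t* = 1.659, (50.79, 56.81), width = 2 · t* · s/√n = 6.02
99% CI: t* = 2.621, (49.04, 58.56), width = 2 · t* · s/√n = 9.51

The 99% CI is wider by 9.51 - 6.02 = 3.49.
Higher confidence requires a wider interval.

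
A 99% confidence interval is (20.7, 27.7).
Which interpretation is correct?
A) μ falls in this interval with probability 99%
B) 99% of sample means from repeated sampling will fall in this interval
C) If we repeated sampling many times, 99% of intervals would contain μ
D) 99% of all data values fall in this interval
C

A) Wrong — μ is fixed; the randomness lives in the interval, not in μ.
B) Wrong — coverage applies to intervals containing μ, not to future x̄ values.
C) Correct — this is the frequentist long-run coverage interpretation.
D) Wrong — a CI is about the parameter μ, not individual data values.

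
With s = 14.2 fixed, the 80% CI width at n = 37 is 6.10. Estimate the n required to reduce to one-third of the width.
n ≈ 333

CI width ∝ 1/√n
To reduce width by factor 3, need √n to grow by 3 → need 3² = 9 times as many samples.

Current: n = 37, width = 6.10
New: n = 333, width ≈ 2.00

Width reduced by factor of 6.10/2.00 = 3.05.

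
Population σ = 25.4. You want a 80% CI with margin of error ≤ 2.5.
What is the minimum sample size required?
n ≥ 170

For margin E ≤ 2.5:
n ≥ (z* · σ / E)²
n ≥ (1.282 · 25.4 / 2.5)²
n ≥ 169.65

Minimum n = 170 (rounding up)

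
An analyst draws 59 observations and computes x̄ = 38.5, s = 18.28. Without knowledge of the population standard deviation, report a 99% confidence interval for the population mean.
(32.16, 44.84)

t-interval (σ unknown):
df = n - 1 = 58
t* = 2.663 for 99% confidence

Margin of error = t* · s/√n = 2.663 · 18.28/√59 = 6.34

CI: (32.16, 44.84)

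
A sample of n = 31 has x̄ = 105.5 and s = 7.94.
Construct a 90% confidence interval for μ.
(103.08, 107.92)

t-interval (σ unknown):
df = n - 1 = 30
t* = 1.697 for 90% confidence

Margin of error = t* · s/√n = 1.697 · 7.94/√31 = 2.42

CI: (103.08, 107.92)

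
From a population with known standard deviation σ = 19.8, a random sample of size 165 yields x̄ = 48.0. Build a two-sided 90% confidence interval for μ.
(45.46, 50.54)

z-interval (σ known):
z* = 1.645 for 90% confidence

Margin of error = z* · σ/√n = 1.645 · 19.8/√165 = 2.54

CI: (48.0 - 2.54, 48.0 + 2.54) = (45.46, 50.54)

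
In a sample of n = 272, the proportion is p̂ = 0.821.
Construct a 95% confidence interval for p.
(0.775, 0.867)

Proportion CI:
SE = √(p̂(1-p̂)/n) = √(0.821 · 0.179 / 272) = 0.02324

z* = 1.960
Margin = z* · SE = 1.960 · 0.02324 = 0.0456

CI: 0.821 ± 0.0456 = (0.775, 0.867)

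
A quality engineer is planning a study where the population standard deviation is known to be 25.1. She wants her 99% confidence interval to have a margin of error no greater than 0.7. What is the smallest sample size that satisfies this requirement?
n ≥ 8532

For margin E ≤ 0.7:
n ≥ (z* · σ / E)²
n ≥ (2.576 · 25.1 / 0.7)²
n ≥ 8531.85

Minimum n = 8532 (rounding up)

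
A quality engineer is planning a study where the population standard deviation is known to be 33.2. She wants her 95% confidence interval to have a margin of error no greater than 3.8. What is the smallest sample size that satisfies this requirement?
n ≥ 294

For margin E ≤ 3.8:
n ≥ (z* · σ / E)²
n ≥ (1.960 · 33.2 / 3.8)²
n ≥ 293.24

Minimum n = 294 (rounding up)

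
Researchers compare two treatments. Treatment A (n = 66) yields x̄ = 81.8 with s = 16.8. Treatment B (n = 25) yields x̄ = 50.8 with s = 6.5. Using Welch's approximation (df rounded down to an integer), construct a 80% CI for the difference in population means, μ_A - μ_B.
(27.85, 34.15)

Difference: x̄₁ - x̄₂ = 31.00
SE = √(s₁²/n₁ + s₂²/n₂) = √(16.8²/66 + 6.5²/25) = 2.4426
df = 88.92 → 88 (Welch–Satterthwaite, rounded down)
t* = 1.291

CI: 31.00 ± 1.291 · 2.4426 = 31.00 ± 3.15 = (27.85, 34.15)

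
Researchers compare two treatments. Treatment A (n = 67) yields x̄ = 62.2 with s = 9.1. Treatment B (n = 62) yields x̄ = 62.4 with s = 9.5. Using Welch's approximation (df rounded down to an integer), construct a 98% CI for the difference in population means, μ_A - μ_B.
(-4.07, 3.67)

Difference: x̄₁ - x̄₂ = -0.20
SE = √(s₁²/n₁ + s₂²/n₂) = √(9.1²/67 + 9.5²/62) = 1.6406
df = 125.17 → 125 (Welch–Satterthwaite, rounded down)
t* = 2.357

CI: -0.20 ± 2.357 · 1.6406 = -0.20 ± 3.87 = (-4.07, 3.67)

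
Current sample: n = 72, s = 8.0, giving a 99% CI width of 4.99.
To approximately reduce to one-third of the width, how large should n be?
n ≈ 648

CI width ∝ 1/√n
To reduce width by factor 3, need √n to grow by 3 → need 3² = 9 times as many samples.

Current: n = 72, width = 4.99
New: n = 648, width ≈ 1.62

Width reduced by factor of 4.99/1.62 = 3.08.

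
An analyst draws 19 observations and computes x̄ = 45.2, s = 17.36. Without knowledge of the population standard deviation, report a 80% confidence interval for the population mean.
(39.90, 50.50)

t-interval (σ unknown):
df = n - 1 = 18
t* = 1.330 for 80% confidence

Margin of error = t* · s/√n = 1.330 · 17.36/√19 = 5.30

CI: (39.90, 50.50)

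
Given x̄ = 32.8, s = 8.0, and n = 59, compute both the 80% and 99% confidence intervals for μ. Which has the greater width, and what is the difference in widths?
99% CI is wider by 2.85

df = 58
80% CI: t* = 1.296, (31.45, 34.15), width = 2 · t* · s/√n = 2.70
99% CI: t* = 2.663, (30.03, 35.57), width = 2 · t* · s/√n = 5.55

The 99% CI is wider by 5.55 - 2.70 = 2.85.
Higher confidence requires a wider interval.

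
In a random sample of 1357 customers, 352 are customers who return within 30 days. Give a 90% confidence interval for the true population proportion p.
(0.240, 0.279)

Proportion CI:
p̂ = 352/1357 = 0.25940
SE = √(p̂(1-p̂)/n) = √(0.25940 · 0.74060 / 1357) = 0.01190

z* = 1.645
Margin = z* · SE = 1.645 · 0.01190 = 0.0196

CI: 0.25940 ± 0.0196 = (0.240, 0.279)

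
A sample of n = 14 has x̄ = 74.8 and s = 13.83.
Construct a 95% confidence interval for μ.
(66.82, 82.78)

t-interval (σ unknown):
df = n - 1 = 13
t* = 2.160 for 95% confidence

Margin of error = t* · s/√n = 2.160 · 13.83/√14 = 7.98

CI: (66.82, 82.78)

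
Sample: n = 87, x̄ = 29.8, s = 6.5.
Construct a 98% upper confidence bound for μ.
μ ≤ 31.25

Upper bound (one-sided):
t* = 2.085 (one-sided for 98%)
Upper bound = x̄ + t* · s/√n = 29.8 + 2.085 · 6.5/√87 = 31.25

We are 98% confident that μ ≤ 31.25.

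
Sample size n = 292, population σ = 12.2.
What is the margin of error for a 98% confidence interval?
Margin of error = 1.66

Margin of error = z* · σ/√n
= 2.326 · 12.2/√292
= 2.326 · 12.2/17.0880
= 1.66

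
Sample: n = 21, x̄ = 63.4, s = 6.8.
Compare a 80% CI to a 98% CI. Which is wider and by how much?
98% CI is wider by 3.57

df = 20
80% CI: t* = 1.325, (61.43, 65.37), width = 2 · t* · s/√n = 3.93
98% CI: t* = 2.528, (59.65, 67.15), width = 2 · t* · s/√n = 7.50

The 98% CI is wider by 7.50 - 3.93 = 3.57.
Higher confidence requires a wider interval.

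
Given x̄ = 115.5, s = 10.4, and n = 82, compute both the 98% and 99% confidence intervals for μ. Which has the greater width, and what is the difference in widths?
99% CI is wider by 0.61

df = 81
98% CI: t* = 2.373, (112.77, 118.23), width = 2 · t* · s/√n = 5.45
99% CI: t* = 2.638, (112.47, 118.53), width = 2 · t* · s/√n = 6.06

The 99% CI is wider by 6.06 - 5.45 = 0.61.
Higher confidence requires a wider interval.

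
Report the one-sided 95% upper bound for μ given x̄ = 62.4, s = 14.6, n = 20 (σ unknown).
μ ≤ 68.04

Upper bound (one-sided):
t* = 1.729 (one-sided for 95%)
Upper bound = x̄ + t* · s/√n = 62.4 + 1.729 · 14.6/√20 = 68.04

We are 95% confident that μ ≤ 68.04.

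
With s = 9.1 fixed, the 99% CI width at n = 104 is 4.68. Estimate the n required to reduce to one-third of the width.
n ≈ 936

CI width ∝ 1/√n
To reduce width by factor 3, need √n to grow by 3 → need 3² = 9 times as many samples.

Current: n = 104, width = 4.68
New: n = 936, width ≈ 1.54

Width reduced by factor of 4.68/1.54 = 3.04.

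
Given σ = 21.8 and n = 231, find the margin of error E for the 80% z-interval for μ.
Margin of error = 1.84

Margin of error = z* · σ/√n
= 1.282 · 21.8/√231
= 1.282 · 21.8/15.1987
= 1.84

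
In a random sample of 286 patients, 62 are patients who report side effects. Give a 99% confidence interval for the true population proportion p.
(0.154, 0.280)

Proportion CI:
p̂ = 62/286 = 0.21678
SE = √(p̂(1-p̂)/n) = √(0.21678 · 0.78322 / 286) = 0.02437

z* = 2.576
Margin = z* · SE = 2.576 · 0.02437 = 0.0628

CI: 0.21678 ± 0.0628 = (0.154, 0.280)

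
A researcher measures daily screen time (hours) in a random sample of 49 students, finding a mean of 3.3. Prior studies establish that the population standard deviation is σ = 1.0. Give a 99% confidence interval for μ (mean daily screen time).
(2.93, 3.67)

z-interval (σ known):
z* = 2.576 for 99% confidence

Margin of error = z* · σ/√n = 2.576 · 1.0/√49 = 0.37

CI: (3.3 - 0.37, 3.3 + 0.37) = (2.93, 3.67)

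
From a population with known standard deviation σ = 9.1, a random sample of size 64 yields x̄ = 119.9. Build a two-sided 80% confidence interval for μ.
(118.44, 121.36)

z-interval (σ known):
z* = 1.282 for 80% confidence

Margin of error = z* · σ/√n = 1.282 · 9.1/√64 = 1.46

CI: (119.9 - 1.46, 119.9 + 1.46) = (118.44, 121.36)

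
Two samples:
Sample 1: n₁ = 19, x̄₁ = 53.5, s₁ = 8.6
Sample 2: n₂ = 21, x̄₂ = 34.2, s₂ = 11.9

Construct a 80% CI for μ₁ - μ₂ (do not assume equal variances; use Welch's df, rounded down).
(15.04, 23.56)

Difference: x̄₁ - x̄₂ = 19.30
SE = √(s₁²/n₁ + s₂²/n₂) = √(8.6²/19 + 11.9²/21) = 3.2613
df = 36.31 → 36 (Welch–Satterthwaite, rounded down)
t* = 1.306

CI: 19.30 ± 1.306 · 3.2613 = 19.30 ± 4.26 = (15.04, 23.56)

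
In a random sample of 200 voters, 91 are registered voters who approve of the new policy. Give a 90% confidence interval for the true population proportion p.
(0.397, 0.513)

Proportion CI:
p̂ = 91/200 = 0.45500
SE = √(p̂(1-p̂)/n) = √(0.45500 · 0.54500 / 200) = 0.03521

z* = 1.645
Margin = z* · SE = 1.645 · 0.03521 = 0.0579

CI: 0.45500 ± 0.0579 = (0.397, 0.513)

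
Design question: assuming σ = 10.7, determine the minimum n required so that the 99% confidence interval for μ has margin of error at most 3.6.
n ≥ 59

For margin E ≤ 3.6:
n ≥ (z* · σ / E)²
n ≥ (2.576 · 10.7 / 3.6)²
n ≥ 58.62

Minimum n = 59 (rounding up)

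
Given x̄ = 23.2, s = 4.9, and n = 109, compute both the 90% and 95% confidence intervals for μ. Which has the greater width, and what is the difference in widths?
95% CI is wider by 0.30

df = 108
90% CI: t* = 1.659, (22.42, 23.98), width = 2 · t* · s/√n = 1.56
95% CI: t* = 1.982, (22.27, 24.13), width = 2 · t* · s/√n = 1.86

The 95% CI is wider by 1.86 - 1.56 = 0.30.
Higher confidence requires a wider interval.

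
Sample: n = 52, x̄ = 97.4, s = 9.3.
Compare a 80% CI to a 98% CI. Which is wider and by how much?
98% CI is wider by 2.85

df = 51
80% CI: t* = 1.298, (95.73, 99.07), width = 2 · t* · s/√n = 3.35
98% CI: t* = 2.402, (94.30, 100.50), width = 2 · t* · s/√n = 6.20

The 98% CI is wider by 6.20 - 3.35 = 2.85.
Higher confidence requires a wider interval.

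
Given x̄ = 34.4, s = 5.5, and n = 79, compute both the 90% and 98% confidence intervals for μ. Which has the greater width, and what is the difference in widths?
98% CI is wider by 0.88

df = 78
90% CI: t* = 1.665, (33.37, 35.43), width = 2 · t* · s/√n = 2.06
98% CI: t* = 2.375, (32.93, 35.87), width = 2 · t* · s/√n = 2.94

The 98% CI is wider by 2.94 - 2.06 = 0.88.
Higher confidence requires a wider interval.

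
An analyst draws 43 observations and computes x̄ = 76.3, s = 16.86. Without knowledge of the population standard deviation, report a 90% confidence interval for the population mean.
(71.98, 80.62)

t-interval (σ unknown):
df = n - 1 = 42
t* = 1.682 for 90% confidence

Margin of error = t* · s/√n = 1.682 · 16.86/√43 = 4.32

CI: (71.98, 80.62)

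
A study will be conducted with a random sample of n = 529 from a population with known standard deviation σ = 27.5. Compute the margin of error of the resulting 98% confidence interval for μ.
Margin of error = 2.78

Margin of error = z* · σ/√n
= 2.326 · 27.5/√529
= 2.326 · 27.5/23.0000
= 2.78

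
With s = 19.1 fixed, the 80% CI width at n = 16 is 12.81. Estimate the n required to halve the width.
n ≈ 64

CI width ∝ 1/√n
To reduce width by factor 2, need √n to grow by 2 → need 2² = 4 times as many samples.

Current: n = 16, width = 12.81
New: n = 64, width ≈ 6.18

Width reduced by factor of 12.81/6.18 = 2.07.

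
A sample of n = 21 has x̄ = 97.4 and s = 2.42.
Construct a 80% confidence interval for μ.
(96.70, 98.10)

t-interval (σ unknown):
df = n - 1 = 20
t* = 1.325 for 80% confidence

Margin of error = t* · s/√n = 1.325 · 2.42/√21 = 0.70

CI: (96.70, 98.10)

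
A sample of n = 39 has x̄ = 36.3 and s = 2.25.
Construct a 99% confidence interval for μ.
(35.32, 37.28)

t-interval (σ unknown):
df = n - 1 = 38
t* = 2.712 for 99% confidence

Margin of error = t* · s/√n = 2.712 · 2.25/√39 = 0.98

CI: (35.32, 37.28)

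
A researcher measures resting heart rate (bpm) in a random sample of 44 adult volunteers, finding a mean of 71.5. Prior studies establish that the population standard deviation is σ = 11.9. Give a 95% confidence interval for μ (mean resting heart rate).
(67.98, 75.02)

z-interval (σ known):
z* = 1.960 for 95% confidence

Margin of error = z* · σ/√n = 1.960 · 11.9/√44 = 3.52

CI: (71.5 - 3.52, 71.5 + 3.52) = (67.98, 75.02)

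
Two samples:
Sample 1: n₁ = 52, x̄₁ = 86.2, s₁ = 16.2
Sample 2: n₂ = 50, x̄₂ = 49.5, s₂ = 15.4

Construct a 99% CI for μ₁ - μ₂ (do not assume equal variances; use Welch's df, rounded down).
(28.48, 44.92)

Difference: x̄₁ - x̄₂ = 36.70
SE = √(s₁²/n₁ + s₂²/n₂) = √(16.2²/52 + 15.4²/50) = 3.1289
df = 99.99 → 99 (Welch–Satterthwaite, rounded down)
t* = 2.626

CI: 36.70 ± 2.626 · 3.1289 = 36.70 ± 8.22 = (28.48, 44.92)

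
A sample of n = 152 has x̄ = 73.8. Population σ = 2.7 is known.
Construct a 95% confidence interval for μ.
(73.37, 74.23)

z-interval (σ known):
z* = 1.960 for 95% confidence

Margin of error = z* · σ/√n = 1.960 · 2.7/√152 = 0.43

CI: (73.8 - 0.43, 73.8 + 0.43) = (73.37, 74.23)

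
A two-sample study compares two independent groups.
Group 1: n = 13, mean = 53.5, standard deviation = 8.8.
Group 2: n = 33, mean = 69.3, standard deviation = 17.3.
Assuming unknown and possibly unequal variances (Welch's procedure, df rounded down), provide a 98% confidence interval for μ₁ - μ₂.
(-25.19, -6.41)

Difference: x̄₁ - x̄₂ = -15.80
SE = √(s₁²/n₁ + s₂²/n₂) = √(8.8²/13 + 17.3²/33) = 3.8764
df = 40.85 → 40 (Welch–Satterthwaite, rounded down)
t* = 2.423

CI: -15.80 ± 2.423 · 3.8764 = -15.80 ± 9.39 = (-25.19, -6.41)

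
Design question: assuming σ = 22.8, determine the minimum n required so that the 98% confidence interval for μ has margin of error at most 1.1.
n ≥ 2325

For margin E ≤ 1.1:
n ≥ (z* · σ / E)²
n ≥ (2.326 · 22.8 / 1.1)²
n ≥ 2324.36

Minimum n = 2325 (rounding up)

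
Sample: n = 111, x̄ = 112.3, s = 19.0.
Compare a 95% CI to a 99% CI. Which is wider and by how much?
99% CI is wider by 2.30

df = 110
95% CI: t* = 1.982, (108.73, 115.87), width = 2 · t* · s/√n = 7.15
99% CI: t* = 2.621, (107.57, 117.03), width = 2 · t* · s/√n = 9.45

The 99% CI is wider by 9.45 - 7.15 = 2.30.
Higher confidence requires a wider interval.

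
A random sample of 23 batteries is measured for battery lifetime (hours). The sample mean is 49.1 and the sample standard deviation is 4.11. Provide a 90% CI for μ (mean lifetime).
(47.63, 50.57)

t-interval (σ unknown):
df = n - 1 = 22
t* = 1.717 for 90% confidence

Margin of error = t* · s/√n = 1.717 · 4.11/√23 = 1.47

CI: (47.63, 50.57)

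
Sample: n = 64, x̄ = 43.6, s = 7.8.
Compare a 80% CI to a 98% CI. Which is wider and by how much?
98% CI is wider by 2.12

df = 63
80% CI: t* = 1.295, (42.34, 44.86), width = 2 · t* · s/√n = 2.53
98% CI: t* = 2.387, (41.27, 45.93), width = 2 · t* · s/√n = 4.65

The 98% CI is wider by 4.65 - 2.53 = 2.12.
Higher confidence requires a wider interval.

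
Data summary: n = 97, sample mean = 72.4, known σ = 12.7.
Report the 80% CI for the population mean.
(70.75, 74.05)

z-interval (σ known):
z* = 1.282 for 80% confidence

Margin of error = z* · σ/√n = 1.282 · 12.7/√97 = 1.65

CI: (72.4 - 1.65, 72.4 + 1.65) = (70.75, 74.05)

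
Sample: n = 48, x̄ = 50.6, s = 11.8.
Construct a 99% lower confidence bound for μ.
μ ≥ 46.50

Lower bound (one-sided):
t* = 2.408 (one-sided for 99%)
Lower bound = x̄ - t* · s/√n = 50.6 - 2.408 · 11.8/√48 = 46.50

We are 99% confident that μ ≥ 46.50.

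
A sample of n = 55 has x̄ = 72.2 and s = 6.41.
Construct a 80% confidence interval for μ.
(71.08, 73.32)

t-interval (σ unknown):
df = n - 1 = 54
t* = 1.297 for 80% confidence

Margin of error = t* · s/√n = 1.297 · 6.41/√55 = 1.12

CI: (71.08, 73.32)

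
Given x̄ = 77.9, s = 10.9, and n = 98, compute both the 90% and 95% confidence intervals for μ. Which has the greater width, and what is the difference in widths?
95% CI is wider by 0.71

df = 97
90% CI: t* = 1.661, (76.07, 79.73), width = 2 · t* · s/√n = 3.66
95% CI: t* = 1.985, (75.71, 80.09), width = 2 · t* · s/√n = 4.37

The 95% CI is wider by 4.37 - 3.66 = 0.71.
Higher confidence requires a wider interval.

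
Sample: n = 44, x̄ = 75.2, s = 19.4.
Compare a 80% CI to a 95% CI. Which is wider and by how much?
95% CI is wider by 4.18

df = 43
80% CI: t* = 1.302, (71.39, 79.01), width = 2 · t* · s/√n = 7.62
95% CI: t* = 2.017, (69.30, 81.10), width = 2 · t* · s/√n = 11.80

The 95% CI is wider by 11.80 - 7.62 = 4.18.
Higher confidence requires a wider interval.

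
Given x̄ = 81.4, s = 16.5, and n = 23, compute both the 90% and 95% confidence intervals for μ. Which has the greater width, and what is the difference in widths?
95% CI is wider by 2.46

df = 22
90% CI: t* = 1.717, (75.49, 87.31), width = 2 · t* · s/√n = 11.81
95% CI: t* = 2.074, (74.26, 88.54), width = 2 · t* · s/√n = 14.27

The 95% CI is wider by 14.27 - 11.81 = 2.46.
Higher confidence requires a wider interval.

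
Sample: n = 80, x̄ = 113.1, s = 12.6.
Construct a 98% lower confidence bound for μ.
μ ≥ 110.16

Lower bound (one-sided):
t* = 2.088 (one-sided for 98%)
Lower bound = x̄ - t* · s/√n = 113.1 - 2.088 · 12.6/√80 = 110.16

We are 98% confident that μ ≥ 110.16.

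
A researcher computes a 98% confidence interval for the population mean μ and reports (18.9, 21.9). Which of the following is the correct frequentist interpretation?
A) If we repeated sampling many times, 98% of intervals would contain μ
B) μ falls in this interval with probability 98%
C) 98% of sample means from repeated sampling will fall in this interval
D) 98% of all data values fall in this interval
A

A) Correct — this is the frequentist long-run coverage interpretation.
B) Wrong — μ is fixed; the randomness lives in the interval, not in μ.
C) Wrong — coverage applies to intervals containing μ, not to future x̄ values.
D) Wrong — a CI is about the parameter μ, not individual data values.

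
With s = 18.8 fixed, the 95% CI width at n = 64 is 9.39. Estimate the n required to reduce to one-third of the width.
n ≈ 576

CI width ∝ 1/√n
To reduce width by factor 3, need √n to grow by 3 → need 3² = 9 times as many samples.

Current: n = 64, width = 9.39
New: n = 576, width ≈ 3.08

Width reduced by factor of 9.39/3.08 = 3.05.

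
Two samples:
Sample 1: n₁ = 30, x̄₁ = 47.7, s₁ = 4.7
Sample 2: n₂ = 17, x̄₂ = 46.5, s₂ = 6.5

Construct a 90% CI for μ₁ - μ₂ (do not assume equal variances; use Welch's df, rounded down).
(-1.87, 4.27)

Difference: x̄₁ - x̄₂ = 1.20
SE = √(s₁²/n₁ + s₂²/n₂) = √(4.7²/30 + 6.5²/17) = 1.7949
df = 25.64 → 25 (Welch–Satterthwaite, rounded down)
t* = 1.708

CI: 1.20 ± 1.708 · 1.7949 = 1.20 ± 3.07 = (-1.87, 4.27)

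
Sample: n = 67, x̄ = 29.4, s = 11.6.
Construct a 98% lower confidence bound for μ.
μ ≥ 26.43

Lower bound (one-sided):
t* = 2.095 (one-sided for 98%)
Lower bound = x̄ - t* · s/√n = 29.4 - 2.095 · 11.6/√67 = 26.43

We are 98% confident that μ ≥ 26.43.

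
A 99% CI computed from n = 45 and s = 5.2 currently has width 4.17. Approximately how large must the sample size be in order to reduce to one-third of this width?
n ≈ 405

CI width ∝ 1/√n
To reduce width by factor 3, need √n to grow by 3 → need 3² = 9 times as many samples.

Current: n = 45, width = 4.17
New: n = 405, width ≈ 1.34

Width reduced by factor of 4.17/1.34 = 3.11.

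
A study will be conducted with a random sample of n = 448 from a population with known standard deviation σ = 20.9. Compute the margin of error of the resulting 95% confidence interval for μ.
Margin of error = 1.94

Margin of error = z* · σ/√n
= 1.960 · 20.9/√448
= 1.960 · 20.9/21.1660
= 1.94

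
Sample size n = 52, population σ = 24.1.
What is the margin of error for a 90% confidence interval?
Margin of error = 5.50

Margin of error = z* · σ/√n
= 1.645 · 24.1/√52
= 1.645 · 24.1/7.2111
= 5.50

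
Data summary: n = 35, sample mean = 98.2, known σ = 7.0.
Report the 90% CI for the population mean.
(96.25, 100.15)

z-interval (σ known):
z* = 1.645 for 90% confidence

Margin of error = z* · σ/√n = 1.645 · 7.0/√35 = 1.95

CI: (98.2 - 1.95, 98.2 + 1.95) = (96.25, 100.15)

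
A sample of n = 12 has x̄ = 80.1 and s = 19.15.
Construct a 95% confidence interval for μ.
(67.93, 92.27)

t-interval (σ unknown):
df = n - 1 = 11
t* = 2.201 for 95% confidence

Margin of error = t* · s/√n = 2.201 · 19.15/√12 = 12.17

CI: (67.93, 92.27)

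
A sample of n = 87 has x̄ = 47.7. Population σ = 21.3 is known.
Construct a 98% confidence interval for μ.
(42.39, 53.01)

z-interval (σ known):
z* = 2.326 for 98% confidence

Margin of error = z* · σ/√n = 2.326 · 21.3/√87 = 5.31

CI: (47.7 - 5.31, 47.7 + 5.31) = (42.39, 53.01)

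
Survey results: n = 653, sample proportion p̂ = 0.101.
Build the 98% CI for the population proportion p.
(0.074, 0.128)

Proportion CI:
SE = √(p̂(1-p̂)/n) = √(0.101 · 0.899 / 653) = 0.01179

z* = 2.326
Margin = z* · SE = 2.326 · 0.01179 = 0.0274

CI: 0.101 ± 0.0274 = (0.074, 0.128)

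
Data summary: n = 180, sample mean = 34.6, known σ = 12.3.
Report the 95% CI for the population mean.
(32.80, 36.40)

z-interval (σ known):
z* = 1.960 for 95% confidence

Margin of error = z* · σ/√n = 1.960 · 12.3/√180 = 1.80

CI: (34.6 - 1.80, 34.6 + 1.80) = (32.80, 36.40)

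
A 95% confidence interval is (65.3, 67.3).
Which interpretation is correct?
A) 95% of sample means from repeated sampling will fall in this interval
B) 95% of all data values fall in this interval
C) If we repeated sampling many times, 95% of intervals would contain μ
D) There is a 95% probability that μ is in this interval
C

A) Wrong — coverage applies to intervals containing μ, not to future x̄ values.
B) Wrong — a CI is about the parameter μ, not individual data values.
C) Correct — this is the frequentist long-run coverage interpretation.
D) Wrong — μ is fixed; the randomness lives in the interval, not in μ.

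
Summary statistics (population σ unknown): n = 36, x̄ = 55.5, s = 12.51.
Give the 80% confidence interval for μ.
(52.78, 58.22)

t-interval (σ unknown):
df = n - 1 = 35
t* = 1.306 for 80% confidence

Margin of error = t* · s/√n = 1.306 · 12.51/√36 = 2.72

CI: (52.78, 58.22)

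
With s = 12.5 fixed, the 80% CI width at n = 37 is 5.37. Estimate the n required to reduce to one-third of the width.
n ≈ 333

CI width ∝ 1/√n
To reduce width by factor 3, need √n to grow by 3 → need 3² = 9 times as many samples.

Current: n = 37, width = 5.37
New: n = 333, width ≈ 1.76

Width reduced by factor of 5.37/1.76 = 3.05.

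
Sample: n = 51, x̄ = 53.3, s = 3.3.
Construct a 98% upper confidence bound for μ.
μ ≤ 54.27

Upper bound (one-sided):
t* = 2.109 (one-sided for 98%)
Upper bound = x̄ + t* · s/√n = 53.3 + 2.109 · 3.3/√51 = 54.27

We are 98% confident that μ ≤ 54.27.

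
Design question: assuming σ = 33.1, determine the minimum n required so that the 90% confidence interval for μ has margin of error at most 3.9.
n ≥ 195

For margin E ≤ 3.9:
n ≥ (z* · σ / E)²
n ≥ (1.645 · 33.1 / 3.9)²
n ≥ 194.92

Minimum n = 195 (rounding up)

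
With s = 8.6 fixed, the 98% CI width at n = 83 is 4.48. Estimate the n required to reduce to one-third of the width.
n ≈ 747

CI width ∝ 1/√n
To reduce width by factor 3, need √n to grow by 3 → need 3² = 9 times as many samples.

Current: n = 83, width = 4.48
New: n = 747, width ≈ 1.47

Width reduced by factor of 4.48/1.47 = 3.05.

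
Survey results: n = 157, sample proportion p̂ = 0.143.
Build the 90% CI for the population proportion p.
(0.097, 0.189)

Proportion CI:
SE = √(p̂(1-p̂)/n) = √(0.143 · 0.857 / 157) = 0.02794

z* = 1.645
Margin = z* · SE = 1.645 · 0.02794 = 0.0460

CI: 0.143 ± 0.0460 = (0.097, 0.189)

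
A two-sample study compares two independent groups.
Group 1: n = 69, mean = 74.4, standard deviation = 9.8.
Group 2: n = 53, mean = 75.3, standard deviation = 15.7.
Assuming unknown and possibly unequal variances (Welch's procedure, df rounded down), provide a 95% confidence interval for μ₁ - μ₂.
(-5.79, 3.99)

Difference: x̄₁ - x̄₂ = -0.90
SE = √(s₁²/n₁ + s₂²/n₂) = √(9.8²/69 + 15.7²/53) = 2.4582
df = 82.16 → 82 (Welch–Satterthwaite, rounded down)
t* = 1.989

CI: -0.90 ± 1.989 · 2.4582 = -0.90 ± 4.89 = (-5.79, 3.99)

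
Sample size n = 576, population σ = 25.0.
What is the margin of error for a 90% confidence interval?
Margin of error = 1.71

Margin of error = z* · σ/√n
= 1.645 · 25.0/√576
= 1.645 · 25.0/24.0000
= 1.71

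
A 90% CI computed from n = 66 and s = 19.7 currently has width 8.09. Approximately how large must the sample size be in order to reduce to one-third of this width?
n ≈ 594

CI width ∝ 1/√n
To reduce width by factor 3, need √n to grow by 3 → need 3² = 9 times as many samples.

Current: n = 66, width = 8.09
New: n = 594, width ≈ 2.66

Width reduced by factor of 8.09/2.66 = 3.04.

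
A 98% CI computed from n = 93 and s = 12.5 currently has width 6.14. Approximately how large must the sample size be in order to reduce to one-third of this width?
n ≈ 837

CI width ∝ 1/√n
To reduce width by factor 3, need √n to grow by 3 → need 3² = 9 times as many samples.

Current: n = 93, width = 6.14
New: n = 837, width ≈ 2.01

Width reduced by factor of 6.14/2.01 = 3.05.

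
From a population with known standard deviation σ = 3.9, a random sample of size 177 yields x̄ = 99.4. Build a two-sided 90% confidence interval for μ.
(98.92, 99.88)

z-interval (σ known):
z* = 1.645 for 90% confidence

Margin of error = z* · σ/√n = 1.645 · 3.9/√177 = 0.48

CI: (99.4 - 0.48, 99.4 + 0.48) = (98.92, 99.88)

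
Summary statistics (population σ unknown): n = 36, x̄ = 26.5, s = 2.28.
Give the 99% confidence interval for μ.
(25.46, 27.54)

t-interval (σ unknown):
df = n - 1 = 35
t* = 2.724 for 99% confidence

Margin of error = t* · s/√n = 2.724 · 2.28/√36 = 1.04

CI: (25.46, 27.54)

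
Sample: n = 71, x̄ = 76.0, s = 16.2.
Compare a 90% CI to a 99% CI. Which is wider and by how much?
99% CI is wider by 3.77

df = 70
90% CI: t* = 1.667, (72.80, 79.20), width = 2 · t* · s/√n = 6.41
99% CI: t* = 2.648, (70.91, 81.09), width = 2 · t* · s/√n = 10.18

The 99% CI is wider by 10.18 - 6.41 = 3.77.
Higher confidence requires a wider interval.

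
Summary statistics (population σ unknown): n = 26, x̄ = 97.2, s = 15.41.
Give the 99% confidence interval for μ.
(88.78, 105.62)

t-interval (σ unknown):
df = n - 1 = 25
t* = 2.787 for 99% confidence

Margin of error = t* · s/√n = 2.787 · 15.41/√26 = 8.42

CI: (88.78, 105.62)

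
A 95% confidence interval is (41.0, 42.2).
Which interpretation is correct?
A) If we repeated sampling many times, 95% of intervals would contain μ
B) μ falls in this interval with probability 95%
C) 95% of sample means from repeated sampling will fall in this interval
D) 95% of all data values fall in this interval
A

A) Correct — this is the frequentist long-run coverage interpretation.
B) Wrong — μ is fixed; the randomness lives in the interval, not in μ.
C) Wrong — coverage applies to intervals containing μ, not to future x̄ values.
D) Wrong — a CI is about the parameter μ, not individual data values.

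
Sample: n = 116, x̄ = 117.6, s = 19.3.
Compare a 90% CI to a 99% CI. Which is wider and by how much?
99% CI is wider by 3.45

df = 115
90% CI: t* = 1.658, (114.63, 120.57), width = 2 · t* · s/√n = 5.94
99% CI: t* = 2.619, (112.91, 122.29), width = 2 · t* · s/√n = 9.39

The 99% CI is wider by 9.39 - 5.94 = 3.45.
Higher confidence requires a wider interval.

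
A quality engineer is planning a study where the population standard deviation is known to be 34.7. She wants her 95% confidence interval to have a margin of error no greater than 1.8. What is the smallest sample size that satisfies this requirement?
n ≥ 1428

For margin E ≤ 1.8:
n ≥ (z* · σ / E)²
n ≥ (1.960 · 34.7 / 1.8)²
n ≥ 1427.66

Minimum n = 1428 (rounding up)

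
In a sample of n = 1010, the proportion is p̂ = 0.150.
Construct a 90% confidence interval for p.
(0.132, 0.168)

Proportion CI:
SE = √(p̂(1-p̂)/n) = √(0.150 · 0.850 / 1010) = 0.01124

z* = 1.645
Margin = z* · SE = 1.645 · 0.01124 = 0.0185

CI: 0.150 ± 0.0185 = (0.132, 0.168)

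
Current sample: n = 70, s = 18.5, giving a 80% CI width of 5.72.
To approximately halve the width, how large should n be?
n ≈ 280

CI width ∝ 1/√n
To reduce width by factor 2, need √n to grow by 2 → need 2² = 4 times as many samples.

Current: n = 70, width = 5.72
New: n = 280, width ≈ 2.84

Width reduced by factor of 5.72/2.84 = 2.01.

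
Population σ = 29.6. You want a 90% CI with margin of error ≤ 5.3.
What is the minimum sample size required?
n ≥ 85

For margin E ≤ 5.3:
n ≥ (z* · σ / E)²
n ≥ (1.645 · 29.6 / 5.3)²
n ≥ 84.40

Minimum n = 85 (rounding up)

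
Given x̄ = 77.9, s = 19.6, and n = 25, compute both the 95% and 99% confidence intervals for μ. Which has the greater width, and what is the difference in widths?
99% CI is wider by 5.75

df = 24
95% CI: t* = 2.064, (69.81, 85.99), width = 2 · t* · s/√n = 16.18
99% CI: t* = 2.797, (66.94, 88.86), width = 2 · t* · s/√n = 21.93

The 99% CI is wider by 21.93 - 16.18 = 5.75.
Higher confidence requires a wider interval.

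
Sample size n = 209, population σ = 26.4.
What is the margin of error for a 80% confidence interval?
Margin of error = 2.34

Margin of error = z* · σ/√n
= 1.282 · 26.4/√209
= 1.282 · 26.4/14.4568
= 2.34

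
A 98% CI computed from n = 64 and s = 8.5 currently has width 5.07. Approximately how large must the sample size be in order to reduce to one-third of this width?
n ≈ 576

CI width ∝ 1/√n
To reduce width by factor 3, need √n to grow by 3 → need 3² = 9 times as many samples.

Current: n = 64, width = 5.07
New: n = 576, width ≈ 1.65

Width reduced by factor of 5.07/1.65 = 3.07.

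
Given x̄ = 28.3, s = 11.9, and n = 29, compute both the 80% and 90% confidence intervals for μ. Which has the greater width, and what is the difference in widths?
90% CI is wider by 1.72

df = 28
80% CI: t* = 1.313, (25.40, 31.20), width = 2 · t* · s/√n = 5.80
90% CI: t* = 1.701, (24.54, 32.06), width = 2 · t* · s/√n = 7.52

The 90% CI is wider by 7.52 - 5.80 = 1.72.
Higher confidence requires a wider interval.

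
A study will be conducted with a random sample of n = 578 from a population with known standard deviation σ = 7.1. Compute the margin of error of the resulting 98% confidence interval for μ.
Margin of error = 0.69

Margin of error = z* · σ/√n
= 2.326 · 7.1/√578
= 2.326 · 7.1/24.0416
= 0.69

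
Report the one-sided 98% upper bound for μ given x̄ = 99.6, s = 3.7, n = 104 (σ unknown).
μ ≤ 100.35

Upper bound (one-sided):
t* = 2.080 (one-sided for 98%)
Upper bound = x̄ + t* · s/√n = 99.6 + 2.080 · 3.7/√104 = 100.35

We are 98% confident that μ ≤ 100.35.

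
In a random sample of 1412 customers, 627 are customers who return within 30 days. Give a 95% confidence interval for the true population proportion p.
(0.418, 0.470)

Proportion CI:
p̂ = 627/1412 = 0.44405
SE = √(p̂(1-p̂)/n) = √(0.44405 · 0.55595 / 1412) = 0.01322

z* = 1.960
Margin = z* · SE = 1.960 · 0.01322 = 0.0259

CI: 0.44405 ± 0.0259 = (0.418, 0.470)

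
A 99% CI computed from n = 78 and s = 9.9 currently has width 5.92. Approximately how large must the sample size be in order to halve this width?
n ≈ 312

CI width ∝ 1/√n
To reduce width by factor 2, need √n to grow by 2 → need 2² = 4 times as many samples.

Current: n = 78, width = 5.92
New: n = 312, width ≈ 2.91

Width reduced by factor of 5.92/2.91 = 2.03.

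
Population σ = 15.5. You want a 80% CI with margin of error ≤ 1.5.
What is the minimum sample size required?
n ≥ 176

For margin E ≤ 1.5:
n ≥ (z* · σ / E)²
n ≥ (1.282 · 15.5 / 1.5)²
n ≥ 175.49

Minimum n = 176 (rounding up)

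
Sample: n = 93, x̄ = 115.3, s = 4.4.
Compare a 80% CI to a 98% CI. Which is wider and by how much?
98% CI is wider by 0.98

df = 92
80% CI: t* = 1.291, (114.71, 115.89), width = 2 · t* · s/√n = 1.18
98% CI: t* = 2.368, (114.22, 116.38), width = 2 · t* · s/√n = 2.16

The 98% CI is wider by 2.16 - 1.18 = 0.98.
Higher confidence requires a wider interval.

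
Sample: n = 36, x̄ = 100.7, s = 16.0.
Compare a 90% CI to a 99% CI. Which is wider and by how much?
99% CI is wider by 5.52

df = 35
90% CI: t* = 1.690, (96.19, 105.21), width = 2 · t* · s/√n = 9.01
99% CI: t* = 2.724, (93.44, 107.96), width = 2 · t* · s/√n = 14.53

The 99% CI is wider by 14.53 - 9.01 = 5.52.
Higher confidence requires a wider interval.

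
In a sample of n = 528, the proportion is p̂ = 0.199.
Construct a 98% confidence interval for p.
(0.159, 0.239)

Proportion CI:
SE = √(p̂(1-p̂)/n) = √(0.199 · 0.801 / 528) = 0.01738

z* = 2.326
Margin = z* · SE = 2.326 · 0.01738 = 0.0404

CI: 0.199 ± 0.0404 = (0.159, 0.239)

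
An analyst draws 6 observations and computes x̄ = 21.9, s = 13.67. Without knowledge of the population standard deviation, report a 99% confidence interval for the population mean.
(-0.60, 44.40)

t-interval (σ unknown):
df = n - 1 = 5
t* = 4.032 for 99% confidence

Margin of error = t* · s/√n = 4.032 · 13.67/√6 = 22.50

CI: (-0.60, 44.40)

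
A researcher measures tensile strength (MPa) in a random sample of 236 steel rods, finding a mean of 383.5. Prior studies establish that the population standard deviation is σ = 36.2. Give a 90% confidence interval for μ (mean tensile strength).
(379.62, 387.38)

z-interval (σ known):
z* = 1.645 for 90% confidence

Margin of error = z* · σ/√n = 1.645 · 36.2/√236 = 3.88

CI: (383.5 - 3.88, 383.5 + 3.88) = (379.62, 387.38)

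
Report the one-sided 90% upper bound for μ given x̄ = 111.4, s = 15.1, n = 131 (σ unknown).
μ ≤ 113.10

Upper bound (one-sided):
t* = 1.288 (one-sided for 90%)
Upper bound = x̄ + t* · s/√n = 111.4 + 1.288 · 15.1/√131 = 113.10

We are 90% confident that μ ≤ 113.10.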